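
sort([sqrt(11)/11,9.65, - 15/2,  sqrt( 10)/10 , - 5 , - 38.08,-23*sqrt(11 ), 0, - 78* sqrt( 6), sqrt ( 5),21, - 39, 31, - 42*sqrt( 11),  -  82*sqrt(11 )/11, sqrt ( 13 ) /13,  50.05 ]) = [ - 78*sqrt(6), - 42*sqrt( 11),  -  23*sqrt( 11) ,- 39, - 38.08, - 82*sqrt( 11)/11, - 15/2, - 5,0 , sqrt(13 ) /13,sqrt (11) /11,sqrt( 10)/10,sqrt(5 ),9.65 , 21,31, 50.05]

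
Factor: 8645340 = 2^2 * 3^1* 5^1*11^1  *13099^1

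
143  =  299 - 156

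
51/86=51/86 = 0.59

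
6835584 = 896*7629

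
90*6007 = 540630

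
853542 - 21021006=  -  20167464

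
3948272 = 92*42916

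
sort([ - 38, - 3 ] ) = [ - 38, - 3]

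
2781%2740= 41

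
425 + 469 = 894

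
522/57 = 9+3/19 = 9.16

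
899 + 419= 1318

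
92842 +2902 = 95744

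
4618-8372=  - 3754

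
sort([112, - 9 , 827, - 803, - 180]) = [ - 803, - 180, - 9, 112, 827] 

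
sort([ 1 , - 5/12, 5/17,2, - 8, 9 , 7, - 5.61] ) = [ - 8, - 5.61, - 5/12, 5/17, 1,2, 7, 9] 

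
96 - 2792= - 2696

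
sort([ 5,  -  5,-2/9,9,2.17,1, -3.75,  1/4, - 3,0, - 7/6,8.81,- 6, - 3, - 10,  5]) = [ -10,-6 , - 5, - 3.75,  -  3, - 3, - 7/6, - 2/9,0, 1/4,1,  2.17,5, 5, 8.81,  9 ]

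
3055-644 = 2411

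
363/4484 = 363/4484=   0.08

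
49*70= 3430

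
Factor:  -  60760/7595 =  - 8 =- 2^3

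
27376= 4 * 6844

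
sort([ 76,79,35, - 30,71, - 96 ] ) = [-96, - 30,35, 71, 76, 79]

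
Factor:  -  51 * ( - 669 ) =34119= 3^2*17^1 *223^1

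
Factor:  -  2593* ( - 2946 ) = 2^1*3^1 * 491^1*2593^1 = 7638978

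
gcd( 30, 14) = 2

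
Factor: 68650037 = 68650037^1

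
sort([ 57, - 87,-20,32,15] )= [-87, - 20, 15,  32,57]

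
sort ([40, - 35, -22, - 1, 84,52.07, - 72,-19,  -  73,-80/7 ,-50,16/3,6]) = [ - 73, - 72, - 50, -35, - 22,- 19 , - 80/7, - 1,16/3,6,40 , 52.07,84 ]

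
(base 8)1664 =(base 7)2523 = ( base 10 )948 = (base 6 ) 4220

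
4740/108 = 395/9 = 43.89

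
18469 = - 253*( - 73)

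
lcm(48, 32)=96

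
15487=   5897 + 9590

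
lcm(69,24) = 552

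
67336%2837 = 2085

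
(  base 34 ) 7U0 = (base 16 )2398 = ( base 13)41BC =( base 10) 9112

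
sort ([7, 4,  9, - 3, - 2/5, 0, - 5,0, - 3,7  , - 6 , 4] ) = [ - 6, - 5,  -  3, - 3  , - 2/5,0, 0, 4,4,7,7, 9] 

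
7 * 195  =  1365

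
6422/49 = 6422/49 = 131.06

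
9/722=9/722 =0.01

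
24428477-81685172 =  - 57256695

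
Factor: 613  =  613^1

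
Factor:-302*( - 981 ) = 296262= 2^1*3^2*109^1*151^1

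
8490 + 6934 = 15424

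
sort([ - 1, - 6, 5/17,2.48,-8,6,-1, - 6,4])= [ - 8, -6, - 6,-1, - 1,5/17,2.48 , 4,6 ] 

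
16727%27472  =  16727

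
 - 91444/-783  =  116 + 616/783 = 116.79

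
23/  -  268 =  - 1+ 245/268 = - 0.09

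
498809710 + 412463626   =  911273336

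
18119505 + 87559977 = 105679482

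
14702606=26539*554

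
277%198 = 79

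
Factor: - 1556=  - 2^2*389^1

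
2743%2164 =579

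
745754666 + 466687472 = 1212442138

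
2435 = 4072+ - 1637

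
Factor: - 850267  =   - 11^2 *7027^1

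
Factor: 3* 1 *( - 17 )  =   - 3^1*17^1  =  - 51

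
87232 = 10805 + 76427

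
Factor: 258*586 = 151188 = 2^2 * 3^1*43^1*293^1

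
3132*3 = 9396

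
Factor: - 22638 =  - 2^1*3^1 * 7^3*11^1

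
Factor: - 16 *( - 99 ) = 2^4*3^2*11^1   =  1584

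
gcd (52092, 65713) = 1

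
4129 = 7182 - 3053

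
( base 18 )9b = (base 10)173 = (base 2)10101101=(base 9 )212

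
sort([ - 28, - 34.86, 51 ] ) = [- 34.86, - 28, 51]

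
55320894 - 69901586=-14580692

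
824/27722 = 412/13861 = 0.03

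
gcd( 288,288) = 288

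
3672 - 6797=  - 3125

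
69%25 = 19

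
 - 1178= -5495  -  -4317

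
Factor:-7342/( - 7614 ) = 3^( - 4)*47^( - 1)*3671^1 = 3671/3807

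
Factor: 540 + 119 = 659^1=659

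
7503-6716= 787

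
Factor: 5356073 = 47^1 *83^1*1373^1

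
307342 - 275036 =32306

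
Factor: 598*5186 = 2^2*13^1*23^1*2593^1 = 3101228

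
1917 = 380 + 1537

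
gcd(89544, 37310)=7462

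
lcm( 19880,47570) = 1331960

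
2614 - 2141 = 473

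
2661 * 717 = 1907937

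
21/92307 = 7/30769 = 0.00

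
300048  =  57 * 5264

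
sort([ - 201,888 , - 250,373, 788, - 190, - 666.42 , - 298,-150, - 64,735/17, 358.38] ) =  [ -666.42, - 298, - 250, - 201, - 190,- 150, - 64, 735/17, 358.38, 373,788,888] 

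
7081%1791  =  1708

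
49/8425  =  49/8425 = 0.01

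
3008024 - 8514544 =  - 5506520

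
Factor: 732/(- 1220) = - 3/5 = - 3^1*5^( - 1)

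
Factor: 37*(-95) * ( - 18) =63270 =2^1*3^2*5^1*19^1*37^1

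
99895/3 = 33298 +1/3 = 33298.33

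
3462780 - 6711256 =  - 3248476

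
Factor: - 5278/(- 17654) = 29/97 =29^1* 97^ (-1)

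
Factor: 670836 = 2^2*3^1*55903^1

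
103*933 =96099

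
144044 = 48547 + 95497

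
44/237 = 44/237 = 0.19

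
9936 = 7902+2034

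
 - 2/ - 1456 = 1/728 = 0.00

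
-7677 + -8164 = -15841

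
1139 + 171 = 1310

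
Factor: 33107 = 33107^1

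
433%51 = 25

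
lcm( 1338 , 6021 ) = 12042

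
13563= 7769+5794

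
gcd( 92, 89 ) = 1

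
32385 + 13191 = 45576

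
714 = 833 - 119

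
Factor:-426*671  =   - 2^1*3^1*11^1*61^1 * 71^1 = -  285846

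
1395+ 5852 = 7247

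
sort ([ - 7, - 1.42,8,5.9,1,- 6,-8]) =[  -  8,- 7,- 6,  -  1.42, 1,  5.9, 8 ]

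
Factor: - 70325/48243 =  - 3^( - 1 )*5^2*13^( - 1)*29^1*97^1*1237^ (  -  1 )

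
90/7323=30/2441  =  0.01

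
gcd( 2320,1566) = 58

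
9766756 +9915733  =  19682489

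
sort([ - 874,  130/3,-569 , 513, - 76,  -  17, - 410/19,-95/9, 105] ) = [-874, - 569, - 76, - 410/19, - 17, - 95/9,130/3,105 , 513 ] 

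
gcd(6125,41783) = 7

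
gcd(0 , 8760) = 8760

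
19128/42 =455 + 3/7 = 455.43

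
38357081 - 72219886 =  - 33862805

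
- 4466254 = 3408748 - 7875002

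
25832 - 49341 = -23509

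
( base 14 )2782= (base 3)100120022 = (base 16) 1b3e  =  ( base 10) 6974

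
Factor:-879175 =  - 5^2*11^1*23^1*139^1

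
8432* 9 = 75888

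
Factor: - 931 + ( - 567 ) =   -  2^1 * 7^1*107^1  =  - 1498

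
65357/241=65357/241 = 271.19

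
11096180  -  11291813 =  - 195633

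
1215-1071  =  144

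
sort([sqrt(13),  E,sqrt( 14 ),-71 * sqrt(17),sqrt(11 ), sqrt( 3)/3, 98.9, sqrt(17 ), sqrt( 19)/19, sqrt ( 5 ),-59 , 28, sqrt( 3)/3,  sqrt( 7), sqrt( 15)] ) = [-71* sqrt( 17 ),-59, sqrt(  19)/19 , sqrt(3)/3, sqrt (3) /3,sqrt (5) , sqrt (7 ),E,sqrt ( 11),sqrt( 13), sqrt(14),sqrt(15) , sqrt ( 17) , 28 , 98.9 ]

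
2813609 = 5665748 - 2852139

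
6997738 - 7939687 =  - 941949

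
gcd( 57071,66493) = 7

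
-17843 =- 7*2549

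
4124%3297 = 827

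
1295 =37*35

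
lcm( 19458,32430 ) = 97290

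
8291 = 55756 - 47465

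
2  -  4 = - 2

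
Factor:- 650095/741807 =-3^( - 2)*5^1*11^( - 1) * 23^1 *59^( - 1 ) * 127^( - 1 )*5653^1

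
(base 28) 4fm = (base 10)3578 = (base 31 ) 3MD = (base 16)dfa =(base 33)39e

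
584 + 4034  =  4618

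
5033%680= 273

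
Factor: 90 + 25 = 115 = 5^1*23^1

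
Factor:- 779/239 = -19^1*41^1 * 239^(  -  1)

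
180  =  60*3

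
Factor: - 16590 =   -  2^1*3^1*5^1*7^1*79^1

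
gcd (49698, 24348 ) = 6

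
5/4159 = 5/4159 = 0.00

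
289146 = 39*7414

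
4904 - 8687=-3783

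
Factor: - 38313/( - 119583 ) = 33/103 = 3^1*11^1 *103^( - 1)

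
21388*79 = 1689652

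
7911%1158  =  963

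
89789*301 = 27026489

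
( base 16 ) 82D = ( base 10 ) 2093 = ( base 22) 473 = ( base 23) 3m0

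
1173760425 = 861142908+312617517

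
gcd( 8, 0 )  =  8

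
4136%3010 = 1126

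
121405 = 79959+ 41446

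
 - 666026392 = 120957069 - 786983461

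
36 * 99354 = 3576744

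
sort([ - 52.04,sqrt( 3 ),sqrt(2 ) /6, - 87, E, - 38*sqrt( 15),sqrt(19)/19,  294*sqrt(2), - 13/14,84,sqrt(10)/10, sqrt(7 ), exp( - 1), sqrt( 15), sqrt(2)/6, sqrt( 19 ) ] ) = [ - 38*sqrt( 15), - 87, - 52.04, - 13/14,sqrt ( 19)/19,sqrt(2 )/6,sqrt(2) /6,sqrt (10)/10, exp( - 1) , sqrt( 3),sqrt( 7 ), E,sqrt(15),  sqrt(19),84,294*sqrt( 2)]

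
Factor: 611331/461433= 7^( - 1 )  *73^ ( - 1 )*677^1 = 677/511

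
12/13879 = 12/13879 = 0.00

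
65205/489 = 133 + 56/163 = 133.34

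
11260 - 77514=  - 66254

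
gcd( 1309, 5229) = 7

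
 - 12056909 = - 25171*479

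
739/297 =2+145/297=2.49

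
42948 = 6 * 7158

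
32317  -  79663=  - 47346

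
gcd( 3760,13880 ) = 40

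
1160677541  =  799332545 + 361344996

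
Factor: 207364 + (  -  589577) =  - 382213 = -13^1*29401^1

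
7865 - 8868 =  - 1003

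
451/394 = 451/394 = 1.14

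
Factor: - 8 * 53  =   - 424=- 2^3 * 53^1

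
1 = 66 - 65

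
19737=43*459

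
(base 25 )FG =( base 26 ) f1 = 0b110000111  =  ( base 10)391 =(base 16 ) 187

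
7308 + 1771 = 9079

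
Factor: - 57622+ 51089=  -  47^1*139^1 =- 6533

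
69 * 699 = 48231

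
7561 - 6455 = 1106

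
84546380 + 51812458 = 136358838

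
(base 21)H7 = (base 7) 1030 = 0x16c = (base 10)364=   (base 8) 554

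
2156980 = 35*61628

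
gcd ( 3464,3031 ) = 433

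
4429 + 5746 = 10175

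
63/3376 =63/3376  =  0.02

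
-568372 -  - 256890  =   - 311482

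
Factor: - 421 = - 421^1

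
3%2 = 1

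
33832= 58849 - 25017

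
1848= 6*308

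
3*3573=10719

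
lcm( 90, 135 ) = 270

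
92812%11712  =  10828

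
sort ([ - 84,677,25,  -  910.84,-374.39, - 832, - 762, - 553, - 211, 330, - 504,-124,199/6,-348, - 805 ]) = [ - 910.84,-832, - 805, - 762, - 553,-504,-374.39 , - 348 ,  -  211, - 124,  -  84  ,  25, 199/6,330,677 ] 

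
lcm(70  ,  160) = 1120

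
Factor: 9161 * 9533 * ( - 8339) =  - 31^1*269^1*9161^1*9533^1 = -  728259988607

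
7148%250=148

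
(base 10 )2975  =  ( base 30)395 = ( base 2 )101110011111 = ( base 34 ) 2jh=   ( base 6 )21435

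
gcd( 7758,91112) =2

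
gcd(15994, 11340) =2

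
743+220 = 963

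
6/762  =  1/127  =  0.01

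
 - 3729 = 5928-9657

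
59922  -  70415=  - 10493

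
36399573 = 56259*647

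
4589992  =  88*52159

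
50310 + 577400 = 627710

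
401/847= 401/847 =0.47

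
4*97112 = 388448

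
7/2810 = 7/2810 = 0.00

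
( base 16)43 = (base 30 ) 27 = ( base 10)67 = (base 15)47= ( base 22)31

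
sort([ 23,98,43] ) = [23,43, 98]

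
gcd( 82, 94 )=2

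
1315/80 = 16 + 7/16 = 16.44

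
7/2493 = 7/2493 = 0.00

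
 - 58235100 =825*(-70588)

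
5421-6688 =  - 1267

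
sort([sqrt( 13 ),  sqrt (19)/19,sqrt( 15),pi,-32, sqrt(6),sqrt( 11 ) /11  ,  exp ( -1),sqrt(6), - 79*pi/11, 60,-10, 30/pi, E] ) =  [ - 32,-79*pi/11, - 10 , sqrt( 19)/19 , sqrt (11)/11, exp(-1), sqrt( 6),sqrt(6 ), E,pi, sqrt( 13),sqrt(15), 30/pi,60 ] 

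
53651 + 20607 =74258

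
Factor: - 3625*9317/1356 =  - 33774125/1356=- 2^( - 2)*  3^( - 1)*5^3*7^1 *11^3 *29^1*113^( - 1 )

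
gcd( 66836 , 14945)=49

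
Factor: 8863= 8863^1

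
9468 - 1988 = 7480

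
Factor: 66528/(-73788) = - 504/559 = - 2^3 * 3^2 * 7^1*13^(-1) * 43^(-1)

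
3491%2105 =1386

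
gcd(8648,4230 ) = 94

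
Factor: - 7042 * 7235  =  - 2^1*5^1*7^1*503^1*1447^1  =  - 50948870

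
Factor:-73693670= - 2^1*5^1*137^1*53791^1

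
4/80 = 1/20 = 0.05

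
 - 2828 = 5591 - 8419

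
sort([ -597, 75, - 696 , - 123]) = [ - 696, - 597 , - 123,75 ]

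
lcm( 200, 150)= 600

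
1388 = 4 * 347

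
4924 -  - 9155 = 14079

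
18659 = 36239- 17580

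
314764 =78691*4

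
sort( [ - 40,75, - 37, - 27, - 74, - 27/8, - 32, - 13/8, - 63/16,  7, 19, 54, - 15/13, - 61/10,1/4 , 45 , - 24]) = [ - 74, - 40 ,-37, - 32,-27, - 24, - 61/10, - 63/16,-27/8, - 13/8,- 15/13 , 1/4, 7,19,45 , 54, 75]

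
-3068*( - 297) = 911196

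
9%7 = 2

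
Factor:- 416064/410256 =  - 788/777 = -2^2 *3^( - 1 )*7^( - 1) * 37^( - 1 )*197^1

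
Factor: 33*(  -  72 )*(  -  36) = 2^5*3^5*11^1 = 85536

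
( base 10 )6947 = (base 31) 773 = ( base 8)15443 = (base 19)104c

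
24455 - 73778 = -49323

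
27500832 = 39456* 697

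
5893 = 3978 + 1915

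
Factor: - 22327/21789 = - 83/81 = - 3^( - 4)*83^1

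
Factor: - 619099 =-13^1*47623^1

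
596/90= 298/45 = 6.62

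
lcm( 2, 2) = 2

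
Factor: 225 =3^2*5^2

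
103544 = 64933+38611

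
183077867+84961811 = 268039678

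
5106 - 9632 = -4526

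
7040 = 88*80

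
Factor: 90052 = 2^2* 47^1*479^1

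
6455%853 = 484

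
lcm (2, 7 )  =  14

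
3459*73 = 252507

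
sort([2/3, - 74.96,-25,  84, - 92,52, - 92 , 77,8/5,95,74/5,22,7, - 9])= [ - 92,  -  92, - 74.96, - 25, - 9, 2/3,8/5,7, 74/5,22, 52,77,84,95]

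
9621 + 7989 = 17610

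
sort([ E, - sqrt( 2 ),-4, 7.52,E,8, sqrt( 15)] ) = [  -  4,  -  sqrt(2), E, E, sqrt ( 15), 7.52,8] 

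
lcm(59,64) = 3776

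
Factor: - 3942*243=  - 957906 = - 2^1*3^8*73^1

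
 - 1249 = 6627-7876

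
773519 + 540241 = 1313760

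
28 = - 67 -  - 95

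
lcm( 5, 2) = 10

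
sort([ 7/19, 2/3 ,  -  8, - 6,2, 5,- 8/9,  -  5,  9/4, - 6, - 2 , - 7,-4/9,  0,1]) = [ -8, - 7 , - 6,  -  6 , - 5, -2,  -  8/9 , - 4/9,  0, 7/19, 2/3,  1,2,9/4, 5] 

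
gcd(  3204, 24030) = 1602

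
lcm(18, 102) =306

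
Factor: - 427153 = -79^1 * 5407^1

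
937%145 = 67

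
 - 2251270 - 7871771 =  - 10123041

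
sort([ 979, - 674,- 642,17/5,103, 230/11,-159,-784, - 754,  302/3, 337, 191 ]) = [ - 784, -754,- 674, - 642,-159,17/5, 230/11,  302/3, 103, 191, 337, 979 ]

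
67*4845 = 324615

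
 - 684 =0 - 684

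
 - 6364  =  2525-8889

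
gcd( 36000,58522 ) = 2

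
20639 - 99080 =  - 78441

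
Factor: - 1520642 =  - 2^1 * 760321^1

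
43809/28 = 1564 + 17/28 = 1564.61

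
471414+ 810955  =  1282369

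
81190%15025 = 6065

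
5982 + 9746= 15728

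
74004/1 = 74004 = 74004.00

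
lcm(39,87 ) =1131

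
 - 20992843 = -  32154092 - - 11161249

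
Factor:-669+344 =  - 325= - 5^2*13^1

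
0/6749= 0 = 0.00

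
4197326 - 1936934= 2260392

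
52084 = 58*898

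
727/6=121 + 1/6= 121.17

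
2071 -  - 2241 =4312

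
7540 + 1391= 8931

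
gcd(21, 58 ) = 1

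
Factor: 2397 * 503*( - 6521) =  - 7862311011 = - 3^1 * 17^1*47^1 * 503^1*6521^1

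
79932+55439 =135371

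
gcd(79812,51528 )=12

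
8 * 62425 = 499400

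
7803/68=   459/4 = 114.75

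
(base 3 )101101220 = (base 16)1da0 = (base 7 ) 31053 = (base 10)7584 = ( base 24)d40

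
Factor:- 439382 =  - 2^1*17^1 * 12923^1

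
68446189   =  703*97363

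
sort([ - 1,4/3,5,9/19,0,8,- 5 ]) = [-5, - 1,0,9/19,4/3,5 , 8]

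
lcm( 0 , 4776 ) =0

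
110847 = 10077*11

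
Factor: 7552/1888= 4 = 2^2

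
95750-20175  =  75575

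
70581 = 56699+13882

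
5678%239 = 181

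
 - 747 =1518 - 2265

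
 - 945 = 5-950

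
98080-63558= 34522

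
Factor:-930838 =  - 2^1 * 465419^1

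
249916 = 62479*4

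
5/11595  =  1/2319 = 0.00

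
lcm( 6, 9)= 18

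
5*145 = 725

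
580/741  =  580/741  =  0.78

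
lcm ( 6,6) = 6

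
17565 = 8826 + 8739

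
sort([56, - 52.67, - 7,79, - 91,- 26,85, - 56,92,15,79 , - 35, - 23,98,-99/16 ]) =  [ - 91,  -  56,-52.67, - 35, - 26, - 23, - 7, - 99/16,15, 56, 79  ,  79,85, 92 , 98]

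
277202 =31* 8942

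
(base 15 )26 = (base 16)24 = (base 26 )1A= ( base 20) 1G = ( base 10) 36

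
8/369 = 8/369 = 0.02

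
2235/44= 50+35/44 = 50.80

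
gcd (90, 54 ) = 18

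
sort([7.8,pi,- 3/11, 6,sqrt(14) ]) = [- 3/11,pi,sqrt ( 14),6,7.8] 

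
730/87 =730/87 = 8.39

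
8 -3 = 5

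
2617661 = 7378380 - 4760719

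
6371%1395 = 791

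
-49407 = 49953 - 99360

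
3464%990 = 494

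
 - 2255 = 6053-8308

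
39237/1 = 39237  =  39237.00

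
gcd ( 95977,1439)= 1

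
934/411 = 2 + 112/411 =2.27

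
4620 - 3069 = 1551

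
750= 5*150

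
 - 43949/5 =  - 8790+1/5 = - 8789.80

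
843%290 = 263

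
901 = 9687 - 8786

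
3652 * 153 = 558756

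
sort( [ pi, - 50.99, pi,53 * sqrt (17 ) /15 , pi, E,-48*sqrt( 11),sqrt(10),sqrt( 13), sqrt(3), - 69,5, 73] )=[ - 48*sqrt( 11), - 69, -50.99, sqrt( 3 ),E, pi, pi , pi,sqrt(10), sqrt (13), 5,53*sqrt (17 ) /15,73]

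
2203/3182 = 2203/3182 = 0.69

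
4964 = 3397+1567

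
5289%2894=2395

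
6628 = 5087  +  1541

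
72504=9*8056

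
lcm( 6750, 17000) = 459000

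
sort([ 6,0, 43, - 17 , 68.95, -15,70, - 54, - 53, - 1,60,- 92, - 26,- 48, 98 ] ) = [ - 92, - 54 ,-53, - 48, - 26, - 17, - 15, - 1, 0,6, 43, 60,68.95, 70, 98] 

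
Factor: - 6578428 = -2^2*1644607^1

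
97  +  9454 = 9551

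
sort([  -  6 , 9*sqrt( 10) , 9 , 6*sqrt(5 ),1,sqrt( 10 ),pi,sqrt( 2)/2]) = [ - 6, sqrt ( 2 )/2,  1,  pi,sqrt( 10 ),9, 6*sqrt( 5 ) , 9*sqrt( 10 ) ]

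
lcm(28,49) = 196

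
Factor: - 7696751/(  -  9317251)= 271^( - 1)*283^1 *27197^1*34381^( - 1 ) 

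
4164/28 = 148  +  5/7 = 148.71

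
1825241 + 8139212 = 9964453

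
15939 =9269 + 6670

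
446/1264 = 223/632 =0.35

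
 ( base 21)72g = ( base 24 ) 5b1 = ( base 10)3145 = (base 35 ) 2ju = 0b110001001001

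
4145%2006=133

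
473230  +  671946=1145176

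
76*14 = 1064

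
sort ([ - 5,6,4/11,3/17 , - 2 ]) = [ - 5, - 2, 3/17, 4/11, 6]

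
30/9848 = 15/4924 = 0.00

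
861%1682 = 861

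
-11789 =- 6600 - 5189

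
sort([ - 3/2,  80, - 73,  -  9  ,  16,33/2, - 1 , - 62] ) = [ - 73, - 62,-9, - 3/2, - 1 , 16,33/2,  80]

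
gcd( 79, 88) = 1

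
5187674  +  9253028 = 14440702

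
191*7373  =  1408243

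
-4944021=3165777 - 8109798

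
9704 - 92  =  9612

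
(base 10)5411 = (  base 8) 12443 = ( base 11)407A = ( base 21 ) c5e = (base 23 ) A56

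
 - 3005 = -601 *5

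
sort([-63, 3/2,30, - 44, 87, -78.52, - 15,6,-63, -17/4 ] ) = [- 78.52, - 63,-63, - 44, - 15 ,  -  17/4, 3/2 , 6,  30,87 ] 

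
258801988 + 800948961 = 1059750949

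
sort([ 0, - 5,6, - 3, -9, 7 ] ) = [- 9, - 5, - 3 , 0, 6,7 ] 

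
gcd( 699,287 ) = 1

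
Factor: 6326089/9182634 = 2^( - 1) * 3^( - 1) * 7^1*11^1* 29^1*31^( - 1)*2833^1*49369^( - 1 )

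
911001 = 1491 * 611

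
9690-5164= 4526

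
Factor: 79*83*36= 2^2*3^2*79^1*83^1  =  236052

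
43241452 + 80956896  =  124198348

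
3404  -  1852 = 1552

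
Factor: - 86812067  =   - 3923^1*22129^1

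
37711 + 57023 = 94734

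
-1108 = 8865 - 9973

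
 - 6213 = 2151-8364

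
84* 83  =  6972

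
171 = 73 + 98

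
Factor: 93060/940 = 99 = 3^2*11^1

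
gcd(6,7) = 1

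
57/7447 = 57/7447 = 0.01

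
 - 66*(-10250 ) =676500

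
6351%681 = 222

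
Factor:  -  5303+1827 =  - 2^2*11^1*79^1= -3476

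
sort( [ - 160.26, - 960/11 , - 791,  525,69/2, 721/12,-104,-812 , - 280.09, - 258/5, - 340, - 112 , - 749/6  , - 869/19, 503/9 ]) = [ - 812, - 791, - 340,  -  280.09 , -160.26,  -  749/6, - 112, - 104, - 960/11,  -  258/5, - 869/19, 69/2,503/9 , 721/12,  525]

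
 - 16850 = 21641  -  38491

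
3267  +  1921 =5188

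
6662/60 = 3331/30 = 111.03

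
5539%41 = 4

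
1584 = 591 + 993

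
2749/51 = 53+46/51 = 53.90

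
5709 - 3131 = 2578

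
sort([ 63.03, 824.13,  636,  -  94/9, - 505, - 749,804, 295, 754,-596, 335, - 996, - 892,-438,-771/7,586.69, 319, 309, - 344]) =[ -996, - 892, - 749, - 596 , - 505, - 438, - 344,- 771/7, - 94/9,  63.03, 295,309 , 319, 335, 586.69  ,  636,754, 804, 824.13] 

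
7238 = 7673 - 435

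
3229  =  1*3229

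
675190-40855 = 634335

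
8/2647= 8/2647= 0.00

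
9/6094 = 9/6094 = 0.00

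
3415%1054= 253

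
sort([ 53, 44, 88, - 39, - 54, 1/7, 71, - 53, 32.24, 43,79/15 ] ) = [ - 54,  -  53, -39, 1/7,79/15,32.24,43,44, 53, 71, 88 ]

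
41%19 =3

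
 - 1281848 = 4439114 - 5720962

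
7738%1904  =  122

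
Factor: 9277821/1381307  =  3^4*7^1*16363^1*1381307^ (-1)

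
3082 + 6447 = 9529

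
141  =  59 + 82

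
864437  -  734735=129702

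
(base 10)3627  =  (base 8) 7053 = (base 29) 492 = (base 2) 111000101011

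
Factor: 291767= 7^1*41681^1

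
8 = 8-0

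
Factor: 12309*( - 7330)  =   - 90224970 = -2^1 * 3^1*5^1*11^1  *373^1*733^1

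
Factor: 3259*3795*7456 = 92215099680= 2^5*3^1 * 5^1*11^1*23^1*233^1*3259^1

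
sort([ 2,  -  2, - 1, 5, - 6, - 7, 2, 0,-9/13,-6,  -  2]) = [-7,-6,-6,  -  2,-2,  -  1,-9/13, 0, 2,2 , 5]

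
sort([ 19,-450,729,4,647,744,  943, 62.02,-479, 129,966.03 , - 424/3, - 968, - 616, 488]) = [- 968, - 616, -479, - 450, - 424/3 , 4,19, 62.02,  129, 488,647 , 729,744,943,966.03]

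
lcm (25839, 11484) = 103356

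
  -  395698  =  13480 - 409178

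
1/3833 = 1/3833 = 0.00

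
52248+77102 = 129350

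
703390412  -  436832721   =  266557691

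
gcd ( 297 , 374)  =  11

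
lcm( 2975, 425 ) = 2975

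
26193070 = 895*29266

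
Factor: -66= - 2^1*3^1*11^1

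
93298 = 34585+58713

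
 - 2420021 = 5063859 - 7483880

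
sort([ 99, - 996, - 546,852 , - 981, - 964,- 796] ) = [ - 996, - 981,- 964 ,- 796, - 546, 99  ,  852]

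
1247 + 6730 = 7977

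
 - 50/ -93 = 50/93 = 0.54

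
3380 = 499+2881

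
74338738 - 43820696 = 30518042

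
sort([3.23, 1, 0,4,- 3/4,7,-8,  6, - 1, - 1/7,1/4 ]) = [ - 8,-1, -3/4, - 1/7,0,1/4,1,3.23, 4,6,7]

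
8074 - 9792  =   - 1718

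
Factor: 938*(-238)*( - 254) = 56703976 =2^3*7^2*17^1 * 67^1*127^1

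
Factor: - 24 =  - 2^3*3^1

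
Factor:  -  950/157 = -2^1*5^2 * 19^1*157^( - 1) 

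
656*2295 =1505520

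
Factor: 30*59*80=2^5*3^1*5^2  *59^1  =  141600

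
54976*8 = 439808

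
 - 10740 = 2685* ( - 4 ) 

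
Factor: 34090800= 2^4*3^1*5^2*28409^1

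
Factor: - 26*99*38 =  - 2^2*3^2*11^1*13^1*19^1 = - 97812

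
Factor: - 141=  - 3^1*47^1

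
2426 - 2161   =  265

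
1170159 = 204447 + 965712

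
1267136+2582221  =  3849357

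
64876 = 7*9268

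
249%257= 249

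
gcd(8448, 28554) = 6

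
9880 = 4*2470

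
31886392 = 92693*344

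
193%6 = 1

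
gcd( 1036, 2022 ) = 2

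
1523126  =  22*69233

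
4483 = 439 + 4044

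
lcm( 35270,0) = 0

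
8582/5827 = 8582/5827 = 1.47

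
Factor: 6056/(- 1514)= - 4 = - 2^2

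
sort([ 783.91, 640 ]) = [640,783.91] 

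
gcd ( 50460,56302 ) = 2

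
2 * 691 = 1382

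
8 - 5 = 3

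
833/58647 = 833/58647  =  0.01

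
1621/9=180 + 1/9 = 180.11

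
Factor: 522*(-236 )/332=-30798/83 = - 2^1*3^2 * 29^1*59^1*83^( - 1)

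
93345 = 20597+72748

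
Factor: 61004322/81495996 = 10167387/13582666 = 2^ ( - 1 )*3^1*937^1* 3617^1 * 6791333^(  -  1)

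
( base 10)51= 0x33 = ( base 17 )30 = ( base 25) 21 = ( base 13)3c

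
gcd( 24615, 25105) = 5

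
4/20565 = 4/20565 = 0.00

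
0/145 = 0 = 0.00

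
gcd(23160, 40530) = 5790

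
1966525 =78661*25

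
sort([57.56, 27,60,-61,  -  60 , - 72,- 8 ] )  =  [  -  72, - 61,- 60, - 8,27,57.56,60]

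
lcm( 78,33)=858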